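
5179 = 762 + 4417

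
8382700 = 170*49310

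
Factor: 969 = 3^1*17^1*19^1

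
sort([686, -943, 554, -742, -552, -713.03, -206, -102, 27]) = [-943, -742, -713.03, -552, -206, -102, 27, 554, 686]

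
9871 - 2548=7323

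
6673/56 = 119 + 9/56 ≈ 119.16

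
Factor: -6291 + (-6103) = -1*2^1*6197^1 = -12394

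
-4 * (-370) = 1480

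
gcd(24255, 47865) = 15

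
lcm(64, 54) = 1728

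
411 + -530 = -119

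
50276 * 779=39165004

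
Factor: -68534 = -1 * 2^1 * 34267^1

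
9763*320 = 3124160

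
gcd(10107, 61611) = 3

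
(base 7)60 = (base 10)42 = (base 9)46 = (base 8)52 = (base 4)222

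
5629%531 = 319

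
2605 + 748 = 3353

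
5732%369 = 197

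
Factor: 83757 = 3^1*27919^1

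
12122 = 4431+7691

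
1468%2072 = 1468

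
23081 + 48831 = 71912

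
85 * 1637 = 139145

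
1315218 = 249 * 5282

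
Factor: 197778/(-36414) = -1 * 3^(-1) * 17^(-1) * 277^1 = -277/51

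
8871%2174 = 175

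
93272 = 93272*1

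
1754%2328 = 1754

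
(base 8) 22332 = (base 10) 9434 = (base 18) 1b22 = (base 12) 5562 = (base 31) 9pa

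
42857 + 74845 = 117702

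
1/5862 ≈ 0.000171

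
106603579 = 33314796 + 73288783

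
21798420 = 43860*497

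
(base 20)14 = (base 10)24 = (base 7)33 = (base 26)o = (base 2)11000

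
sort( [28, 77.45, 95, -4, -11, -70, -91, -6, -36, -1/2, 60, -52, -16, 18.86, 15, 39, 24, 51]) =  [-91, -70, -52, -36, -16, -11, -6, -4, -1/2, 15, 18.86, 24, 28, 39, 51, 60, 77.45, 95]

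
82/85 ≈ 0.965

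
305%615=305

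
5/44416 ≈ 0.000113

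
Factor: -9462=-1*2^1*3^1*19^1*83^1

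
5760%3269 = 2491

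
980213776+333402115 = 1313615891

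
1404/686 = 2+16/343 ≈ 2.05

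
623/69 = 9 + 2/69 ≈ 9.03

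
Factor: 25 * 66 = 2^1 * 3^1 * 5^2 * 11^1 = 1650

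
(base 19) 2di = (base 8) 1733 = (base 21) 250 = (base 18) 30f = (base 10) 987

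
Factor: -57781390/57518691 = -1*2^1*3^(-1)*5^1*79^1*547^(-1)*35051^(-1)*73141^1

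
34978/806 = 43 + 160/403 ≈ 43.40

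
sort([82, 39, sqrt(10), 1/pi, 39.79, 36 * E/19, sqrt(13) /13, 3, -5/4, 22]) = [-5/4, sqrt(13) /13, 1/pi, 3, sqrt(10), 36 * E/19, 22, 39, 39.79, 82]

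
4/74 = 2/37 ≈ 0.0541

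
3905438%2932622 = 972816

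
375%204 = 171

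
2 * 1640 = 3280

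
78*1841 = 143598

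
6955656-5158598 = 1797058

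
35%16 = 3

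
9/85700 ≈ 0.000105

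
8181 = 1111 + 7070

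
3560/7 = 508+4/7 ≈ 508.57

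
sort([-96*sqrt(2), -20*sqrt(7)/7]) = [-96*sqrt(2), -20*sqrt(7)/7]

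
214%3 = 1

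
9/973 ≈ 0.00925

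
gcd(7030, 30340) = 370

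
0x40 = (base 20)34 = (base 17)3d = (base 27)2a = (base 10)64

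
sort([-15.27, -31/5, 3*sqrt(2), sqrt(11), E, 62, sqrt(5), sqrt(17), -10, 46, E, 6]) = [-15.27, -10, -31/5, sqrt(5), E, E, sqrt(11), sqrt(17), 3*sqrt(2), 6, 46, 62]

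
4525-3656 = 869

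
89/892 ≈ 0.0998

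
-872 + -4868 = -5740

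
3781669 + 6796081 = 10577750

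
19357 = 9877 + 9480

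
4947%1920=1107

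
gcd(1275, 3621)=51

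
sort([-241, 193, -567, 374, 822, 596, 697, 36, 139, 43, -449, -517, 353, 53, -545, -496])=[-567, -545, -517, -496, -449, -241, 36, 43, 53, 139, 193, 353, 374, 596, 697, 822]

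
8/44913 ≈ 0.000178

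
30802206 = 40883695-10081489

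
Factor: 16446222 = 2^1*3^2*13^1*67^1*1049^1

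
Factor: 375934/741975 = 2^1*3^(-1)*5^(-2)*19^1 = 38/75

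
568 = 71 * 8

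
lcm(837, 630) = 58590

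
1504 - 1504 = 0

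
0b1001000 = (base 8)110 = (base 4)1020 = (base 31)2a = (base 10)72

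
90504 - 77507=12997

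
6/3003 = 2/1001 ≈ 0.00200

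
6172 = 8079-1907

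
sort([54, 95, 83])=[54, 83, 95]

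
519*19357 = 10046283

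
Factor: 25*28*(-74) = -1*2^3*5^2*7^1*37^1 = -51800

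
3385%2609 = 776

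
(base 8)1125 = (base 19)1c8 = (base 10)597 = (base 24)10l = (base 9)733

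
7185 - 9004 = -1819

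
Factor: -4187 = -1*53^1*79^1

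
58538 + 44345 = 102883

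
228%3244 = 228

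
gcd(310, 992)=62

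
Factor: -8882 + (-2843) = -1 * 5^2 * 7^1 * 67^1 = -11725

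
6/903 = 2/301≈0.00664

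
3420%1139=3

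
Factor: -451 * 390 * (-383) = 2^1 * 3^1 * 5^1 * 11^1 * 13^1 * 41^1 * 383^1 = 67365870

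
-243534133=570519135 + -814053268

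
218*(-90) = -19620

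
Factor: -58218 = -1*2^1*3^1*31^1*313^1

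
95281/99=962 + 43/99 ≈ 962.43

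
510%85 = 0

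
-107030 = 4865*(-22)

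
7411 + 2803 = 10214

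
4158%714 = 588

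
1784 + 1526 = 3310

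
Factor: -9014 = -1 * 2^1 * 4507^1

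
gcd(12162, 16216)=4054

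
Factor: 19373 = 19373^1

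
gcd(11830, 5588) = 2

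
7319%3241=837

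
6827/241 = 28 + 79/241≈28.33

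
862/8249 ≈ 0.104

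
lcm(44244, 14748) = 44244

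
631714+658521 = 1290235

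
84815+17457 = 102272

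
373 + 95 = 468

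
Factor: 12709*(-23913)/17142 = -1*2^(-1)*3^1*71^1*179^1*2657^1*2857^(-1) = -101303439/5714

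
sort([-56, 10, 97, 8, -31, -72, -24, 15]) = [-72, -56, -31, -24, 8, 10, 15, 97]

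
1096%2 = 0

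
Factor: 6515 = 5^1*1303^1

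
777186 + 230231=1007417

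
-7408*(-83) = 614864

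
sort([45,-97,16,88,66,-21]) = [-97,-21,16,45,66,88]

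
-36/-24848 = 9/6212 ≈ 0.00145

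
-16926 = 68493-85419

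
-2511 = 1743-4254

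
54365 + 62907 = 117272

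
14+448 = 462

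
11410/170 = 67 + 2/17 ≈ 67.12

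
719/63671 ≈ 0.0113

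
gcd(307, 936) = 1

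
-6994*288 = -2014272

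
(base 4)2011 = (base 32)45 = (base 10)133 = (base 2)10000101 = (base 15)8d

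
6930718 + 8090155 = 15020873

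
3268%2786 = 482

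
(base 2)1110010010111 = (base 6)53515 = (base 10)7319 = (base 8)16227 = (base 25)bhj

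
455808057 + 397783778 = 853591835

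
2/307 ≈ 0.00651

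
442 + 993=1435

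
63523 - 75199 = -11676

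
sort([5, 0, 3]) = [0, 3, 5]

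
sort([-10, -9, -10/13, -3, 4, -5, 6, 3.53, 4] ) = [-10, -9, -5, -3, -10/13, 3.53, 4, 4, 6] 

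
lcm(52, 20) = 260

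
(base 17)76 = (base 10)125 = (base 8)175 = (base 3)11122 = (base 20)65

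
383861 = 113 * 3397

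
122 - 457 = -335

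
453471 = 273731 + 179740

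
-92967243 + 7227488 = -85739755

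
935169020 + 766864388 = 1702033408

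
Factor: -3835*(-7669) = 5^1*13^1*59^1*7669^1 = 29410615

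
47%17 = 13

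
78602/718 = 109 + 170/359 ≈ 109.47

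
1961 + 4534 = 6495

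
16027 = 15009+1018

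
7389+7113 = 14502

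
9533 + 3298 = 12831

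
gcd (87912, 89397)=297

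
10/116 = 5/58 ≈ 0.0862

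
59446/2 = 29723 = 29723.00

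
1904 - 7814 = -5910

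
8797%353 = 325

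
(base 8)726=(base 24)je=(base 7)1241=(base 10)470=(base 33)e8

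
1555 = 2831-1276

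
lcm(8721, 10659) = 95931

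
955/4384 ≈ 0.218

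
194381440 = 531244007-336862567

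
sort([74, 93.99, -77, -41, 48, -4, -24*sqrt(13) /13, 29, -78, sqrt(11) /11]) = [-78, -77, -41, -24*sqrt(13) /13, -4, sqrt(11) /11, 29, 48, 74, 93.99]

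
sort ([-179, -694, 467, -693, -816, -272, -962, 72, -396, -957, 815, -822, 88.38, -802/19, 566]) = [-962, -957, -822, -816, -694, -693, -396, -272, -179, -802/19, 72, 88.38, 467, 566, 815]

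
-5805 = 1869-7674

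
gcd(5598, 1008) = 18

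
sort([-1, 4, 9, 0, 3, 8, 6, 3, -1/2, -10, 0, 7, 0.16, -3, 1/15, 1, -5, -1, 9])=[-10, -5, -3, -1, -1, -1/2, 0, 0, 1/15, 0.16, 1, 3, 3, 4, 6, 7, 8, 9, 9]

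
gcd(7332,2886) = 78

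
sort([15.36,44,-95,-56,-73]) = [-95,-73,-56,15.36,44]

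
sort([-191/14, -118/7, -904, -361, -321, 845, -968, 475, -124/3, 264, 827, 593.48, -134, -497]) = [-968, -904, -497, -361, -321, -134, -124/3, -118/7, -191/14, 264, 475, 593.48, 827, 845]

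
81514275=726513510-644999235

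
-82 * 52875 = -4335750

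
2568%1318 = 1250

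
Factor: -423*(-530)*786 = 2^2*3^3*5^1*47^1*53^1*131^1 = 176213340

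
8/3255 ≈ 0.00246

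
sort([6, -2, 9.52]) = [-2, 6, 9.52]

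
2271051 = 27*84113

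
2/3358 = 1/1679≈0.000596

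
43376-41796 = 1580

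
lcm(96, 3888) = 7776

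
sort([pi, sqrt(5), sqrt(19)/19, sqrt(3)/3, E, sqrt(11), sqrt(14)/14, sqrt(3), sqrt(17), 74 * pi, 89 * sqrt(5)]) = [sqrt(19)/19, sqrt(14)/14, sqrt(3)/3, sqrt(3), sqrt(5), E, pi, sqrt(11), sqrt(17), 89 * sqrt(5), 74 * pi]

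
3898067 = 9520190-5622123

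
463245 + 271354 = 734599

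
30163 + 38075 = 68238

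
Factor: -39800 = -1 * 2^3 * 5^2 * 199^1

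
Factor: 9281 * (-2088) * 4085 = -1 * 2^3 * 3^2 * 5^1 * 19^1 * 29^1 * 43^1 * 9281^1 = -79162103880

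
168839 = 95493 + 73346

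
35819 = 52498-16679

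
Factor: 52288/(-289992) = -1*2^3*3^(-1)*19^1*281^(-1) = -152/843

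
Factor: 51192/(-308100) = -1 * 2^1 * 3^3 * 5^(-2) * 13^(-1) = -54/325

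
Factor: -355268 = -1 * 2^2 * 88817^1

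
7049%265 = 159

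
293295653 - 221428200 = 71867453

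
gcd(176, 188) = 4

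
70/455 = 2/13 ≈ 0.154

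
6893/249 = 27 + 170/249≈27.68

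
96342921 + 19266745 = 115609666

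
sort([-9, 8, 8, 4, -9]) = [-9, -9, 4, 8, 8]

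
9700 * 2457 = 23832900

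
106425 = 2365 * 45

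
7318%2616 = 2086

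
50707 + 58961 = 109668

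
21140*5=105700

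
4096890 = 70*58527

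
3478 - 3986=-508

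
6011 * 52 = 312572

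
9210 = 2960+6250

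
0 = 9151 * 0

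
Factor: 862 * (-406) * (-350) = 2^3 * 5^2 * 7^2 * 29^1 * 431^1 = 122490200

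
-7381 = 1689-9070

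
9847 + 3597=13444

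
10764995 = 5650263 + 5114732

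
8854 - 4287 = 4567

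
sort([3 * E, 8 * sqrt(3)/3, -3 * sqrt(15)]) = [-3 * sqrt(15), 8 * sqrt(3)/3, 3 * E]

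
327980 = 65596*5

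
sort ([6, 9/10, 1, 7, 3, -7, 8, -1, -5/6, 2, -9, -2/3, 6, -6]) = [-9, -7, -6, -1, -5/6, -2/3, 9/10, 1, 2, 3, 6, 6, 7, 8]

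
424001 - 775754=-351753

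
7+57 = 64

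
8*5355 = 42840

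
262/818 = 131/409 ≈ 0.320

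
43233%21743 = 21490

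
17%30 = 17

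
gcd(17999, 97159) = 1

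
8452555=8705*971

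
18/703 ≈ 0.0256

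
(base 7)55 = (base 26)1e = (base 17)26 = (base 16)28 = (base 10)40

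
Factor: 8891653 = 331^1*26863^1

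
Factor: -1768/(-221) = 2^3 = 8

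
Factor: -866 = -1*2^1*433^1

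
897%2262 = 897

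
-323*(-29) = 9367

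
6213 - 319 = 5894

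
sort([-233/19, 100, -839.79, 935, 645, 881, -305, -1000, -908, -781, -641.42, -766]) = [-1000, -908, -839.79, -781, -766, -641.42, -305, -233/19, 100, 645, 881, 935]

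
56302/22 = 2559+2/11 ≈ 2559.18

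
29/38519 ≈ 0.000753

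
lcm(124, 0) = 0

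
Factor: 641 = 641^1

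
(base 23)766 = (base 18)bfd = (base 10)3847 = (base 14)158b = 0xf07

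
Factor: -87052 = -1 * 2^2 * 7^1 * 3109^1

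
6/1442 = 3/721 ≈ 0.00416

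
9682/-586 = -16-153/293 ≈ -16.52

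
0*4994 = 0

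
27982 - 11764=16218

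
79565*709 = 56411585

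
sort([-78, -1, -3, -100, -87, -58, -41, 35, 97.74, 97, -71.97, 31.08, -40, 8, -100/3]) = [-100, -87, -78, -71.97, -58, -41, -40, -100/3, -3, -1, 8, 31.08, 35, 97, 97.74]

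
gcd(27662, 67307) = 1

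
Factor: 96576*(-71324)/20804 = -1*2^6*3^1*7^(-1)*11^1*503^1*743^(-1)*1621^1 = -1722046656/5201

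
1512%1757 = 1512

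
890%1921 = 890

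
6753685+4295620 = 11049305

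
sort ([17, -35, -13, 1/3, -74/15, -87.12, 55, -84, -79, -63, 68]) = [-87.12, -84, -79, -63, -35, -13, -74/15, 1/3, 17, 55, 68]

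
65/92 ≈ 0.707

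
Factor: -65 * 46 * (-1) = 2^1 * 5^1 * 13^1 * 23^1 = 2990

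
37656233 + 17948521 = 55604754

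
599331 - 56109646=-55510315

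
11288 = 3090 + 8198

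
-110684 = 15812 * (-7)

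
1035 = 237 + 798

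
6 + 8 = 14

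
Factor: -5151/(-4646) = 2^(-1) * 3^1 * 17^1 * 23^(-1) = 51/46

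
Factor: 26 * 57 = 2^1 * 3^1 * 13^1 * 19^1 = 1482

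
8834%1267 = 1232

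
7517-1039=6478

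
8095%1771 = 1011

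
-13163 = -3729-9434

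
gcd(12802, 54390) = 74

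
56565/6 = 18855/2 = 9427.50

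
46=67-21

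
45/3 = 15 = 15.00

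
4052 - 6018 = -1966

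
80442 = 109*738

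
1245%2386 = 1245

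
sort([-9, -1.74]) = [-9, -1.74]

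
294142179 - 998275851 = -704133672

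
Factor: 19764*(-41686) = -1*2^3*3^4*19^1*61^1*1097^1 = -823882104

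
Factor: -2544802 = -1 * 2^1 * 13^2 * 7529^1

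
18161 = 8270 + 9891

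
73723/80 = 921+43/80 ≈ 921.54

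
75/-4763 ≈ -0.0157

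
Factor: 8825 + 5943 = 2^4*13^1*71^1 = 14768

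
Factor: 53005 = 5^1 * 10601^1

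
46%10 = 6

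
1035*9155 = 9475425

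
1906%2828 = 1906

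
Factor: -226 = -1*2^1*113^1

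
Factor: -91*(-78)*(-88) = -1*2^4*3^1*7^1*11^1*13^2 = -624624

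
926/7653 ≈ 0.121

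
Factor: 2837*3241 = 7^1*463^1*2837^1 = 9194717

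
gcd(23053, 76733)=1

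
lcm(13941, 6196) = 55764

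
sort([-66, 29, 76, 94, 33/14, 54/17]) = [-66, 33/14, 54/17, 29, 76, 94]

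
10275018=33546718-23271700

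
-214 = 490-704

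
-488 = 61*(-8)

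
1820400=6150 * 296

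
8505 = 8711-206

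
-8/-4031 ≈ 0.00198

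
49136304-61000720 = -11864416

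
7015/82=85 + 45/82 ≈ 85.55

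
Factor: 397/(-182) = -1 * 2^(-1) * 7^(-1) * 13^(-1) * 397^1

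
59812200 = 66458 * 900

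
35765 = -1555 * (-23)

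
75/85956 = 25/28652 ≈ 0.000873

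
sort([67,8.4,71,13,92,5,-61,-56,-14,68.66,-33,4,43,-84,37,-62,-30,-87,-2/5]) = [-87,-84,-62,-61,-56,-33,-30,-14,-2/5,4,5,8.4,13,37,43,67,68.66,71,92]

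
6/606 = 1/101 ≈ 0.00990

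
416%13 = 0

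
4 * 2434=9736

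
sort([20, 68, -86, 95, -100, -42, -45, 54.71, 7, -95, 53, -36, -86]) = [-100, -95, -86, -86, -45, -42, -36, 7, 20, 53, 54.71, 68, 95]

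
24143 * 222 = 5359746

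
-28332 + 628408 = 600076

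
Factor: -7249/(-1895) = 5^(-1) * 11^1 * 379^(-1) * 659^1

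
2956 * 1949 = 5761244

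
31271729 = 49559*631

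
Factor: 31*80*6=2^5*3^1*5^1*31^1=14880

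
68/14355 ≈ 0.00474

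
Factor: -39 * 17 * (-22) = 2^1 * 3^1 * 11^1 * 13^1 * 17^1 = 14586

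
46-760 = -714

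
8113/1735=4 + 1173/1735 ≈ 4.68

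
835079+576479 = 1411558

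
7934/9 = 881+5/9≈881.56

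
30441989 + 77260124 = 107702113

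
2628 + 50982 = 53610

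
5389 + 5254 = 10643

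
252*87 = 21924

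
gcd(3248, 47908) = 812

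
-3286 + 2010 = -1276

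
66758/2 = 33379 = 33379.00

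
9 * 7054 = 63486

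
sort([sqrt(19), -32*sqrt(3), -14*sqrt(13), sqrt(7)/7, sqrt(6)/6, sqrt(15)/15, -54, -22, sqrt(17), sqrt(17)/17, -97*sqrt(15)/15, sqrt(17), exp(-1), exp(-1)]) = [-32*sqrt(3), -54, -14*sqrt(13), -97*sqrt(15)/15, -22, sqrt(17)/17, sqrt(15)/15, exp(-1), exp(-1), sqrt(7)/7, sqrt(6)/6, sqrt(17), sqrt(17), sqrt(19)]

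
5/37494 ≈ 0.000133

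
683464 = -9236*(-74)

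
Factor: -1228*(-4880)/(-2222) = -1*2^5*5^1*11^(-1)*61^1*101^(-1)*307^1 = -2996320/1111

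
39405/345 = 114 + 5/23 ≈ 114.22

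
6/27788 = 3/13894 ≈ 0.000216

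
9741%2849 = 1194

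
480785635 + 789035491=1269821126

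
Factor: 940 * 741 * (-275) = -1 * 2^2 * 3^1 * 5^3 * 11^1 * 13^1 * 19^1 * 47^1 = -191548500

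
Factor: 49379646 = 2^1*3^1*467^1*17623^1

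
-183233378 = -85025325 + -98208053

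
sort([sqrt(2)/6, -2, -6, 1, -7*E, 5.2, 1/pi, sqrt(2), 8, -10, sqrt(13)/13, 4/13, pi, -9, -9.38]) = [-7*E, -10, -9.38, -9, -6, -2, sqrt(2)/6, sqrt(13)/13, 4/13, 1/pi, 1, sqrt(2), pi, 5.2, 8]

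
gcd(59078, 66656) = 2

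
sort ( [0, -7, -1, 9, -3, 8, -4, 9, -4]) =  [-7, -4, -4, -3, -1, 0, 8, 9, 9]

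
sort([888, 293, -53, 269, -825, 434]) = [-825, -53, 269, 293, 434, 888]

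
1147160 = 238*4820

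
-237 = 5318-5555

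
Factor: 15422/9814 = 7^(-1)*11^1 = 11/7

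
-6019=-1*6019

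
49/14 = 3 + 1/2 = 3.50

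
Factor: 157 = 157^1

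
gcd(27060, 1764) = 12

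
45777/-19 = -2409 - 6/19 ≈ -2409.32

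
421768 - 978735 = -556967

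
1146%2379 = 1146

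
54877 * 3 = 164631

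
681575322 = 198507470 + 483067852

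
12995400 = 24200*537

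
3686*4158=15326388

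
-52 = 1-53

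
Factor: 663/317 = 3^1*13^1*17^1*317^(-1) 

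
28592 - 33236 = -4644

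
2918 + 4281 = 7199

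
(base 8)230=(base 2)10011000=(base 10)152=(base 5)1102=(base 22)6k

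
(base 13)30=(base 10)39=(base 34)15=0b100111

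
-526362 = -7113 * 74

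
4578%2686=1892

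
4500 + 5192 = 9692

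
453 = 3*151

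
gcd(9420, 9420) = 9420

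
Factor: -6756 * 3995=-1 * 2^2 * 3^1 * 5^1 * 17^1 * 47^1 * 563^1=-26990220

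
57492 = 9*6388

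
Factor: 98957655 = 3^2 * 5^1 * 601^1 * 3659^1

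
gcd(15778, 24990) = 98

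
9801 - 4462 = 5339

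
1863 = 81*23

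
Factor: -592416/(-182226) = 2^4*3^1*17^1*251^(-1) = 816/251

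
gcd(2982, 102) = 6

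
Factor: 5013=3^2 * 557^1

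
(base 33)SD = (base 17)342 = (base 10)937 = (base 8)1651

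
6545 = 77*85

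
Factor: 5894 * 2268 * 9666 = 2^4 * 3^7 * 7^2 * 179^1 * 421^1 = 129211144272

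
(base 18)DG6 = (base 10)4506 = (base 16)119A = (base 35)3NQ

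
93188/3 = 31062 + 2/3 ≈ 31062.67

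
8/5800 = 1/725 ≈ 0.00138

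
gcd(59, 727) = 1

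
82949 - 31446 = 51503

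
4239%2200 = 2039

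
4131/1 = 4131 = 4131.00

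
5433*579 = 3145707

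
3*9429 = 28287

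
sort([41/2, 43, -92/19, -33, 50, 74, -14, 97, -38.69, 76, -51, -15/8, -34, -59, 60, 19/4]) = [-59, -51, -38.69, -34, -33, -14, -92/19, -15/8, 19/4, 41/2, 43, 50, 60, 74, 76, 97]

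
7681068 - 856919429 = -849238361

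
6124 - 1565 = 4559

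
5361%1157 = 733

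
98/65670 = 49/32835 ≈ 0.00149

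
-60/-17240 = 3/862 ≈ 0.00348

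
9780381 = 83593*117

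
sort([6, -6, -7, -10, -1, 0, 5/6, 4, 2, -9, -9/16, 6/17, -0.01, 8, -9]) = [-10, -9, -9, -7, -6, -1, -9/16, -0.01, 0, 6/17, 5/6, 2, 4, 6, 8]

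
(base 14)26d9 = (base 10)6855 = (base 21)fb9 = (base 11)5172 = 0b1101011000111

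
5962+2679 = 8641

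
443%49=2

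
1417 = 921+496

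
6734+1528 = 8262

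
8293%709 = 494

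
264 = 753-489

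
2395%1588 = 807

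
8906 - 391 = 8515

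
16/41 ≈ 0.390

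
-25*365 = -9125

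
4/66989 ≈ 0.0000597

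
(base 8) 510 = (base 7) 646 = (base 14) 196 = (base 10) 328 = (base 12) 234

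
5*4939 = 24695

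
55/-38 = -1-17/38 ≈ -1.45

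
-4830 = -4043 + -787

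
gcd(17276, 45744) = 4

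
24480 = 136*180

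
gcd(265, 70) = 5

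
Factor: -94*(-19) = 2^1*19^1*47^1 = 1786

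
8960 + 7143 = 16103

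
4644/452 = 10 + 31/113 ≈ 10.27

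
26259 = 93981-67722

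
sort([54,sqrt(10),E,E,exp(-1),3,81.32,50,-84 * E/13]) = [-84 * E/13,exp(-1),E,E,3,sqrt(10),50,54,81.32]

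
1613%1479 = 134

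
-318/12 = -26 - 1/2 = -26.50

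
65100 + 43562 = 108662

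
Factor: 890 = 2^1 * 5^1 * 89^1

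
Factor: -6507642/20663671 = -1 * 2^1 * 3^1 * 7^(-1) * 67^(-1) * 971^1 * 1117^1 * 44059^(-1) 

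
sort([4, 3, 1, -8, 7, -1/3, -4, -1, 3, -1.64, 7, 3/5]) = [-8, -4, -1.64, -1, -1/3, 3/5, 1, 3, 3, 4, 7, 7]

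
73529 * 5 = 367645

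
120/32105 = 24/6421 ≈ 0.00374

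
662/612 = 331/306 ≈ 1.08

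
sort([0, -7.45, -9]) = [-9, -7.45, 0]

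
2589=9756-7167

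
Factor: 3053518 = 2^1 * 13^1 * 117443^1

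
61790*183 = 11307570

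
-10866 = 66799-77665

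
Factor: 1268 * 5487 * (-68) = -1 * 2^4 * 3^1 * 17^1 * 31^1 * 59^1 * 317^1 = -473111088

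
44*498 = 21912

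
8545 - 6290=2255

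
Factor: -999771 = -1*3^1*151^1*2207^1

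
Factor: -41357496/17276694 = -1*2^2*23^1*74923^1*2879449^(-1) = -6892916/2879449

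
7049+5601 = 12650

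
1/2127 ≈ 0.000470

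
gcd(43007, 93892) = 1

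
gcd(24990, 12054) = 294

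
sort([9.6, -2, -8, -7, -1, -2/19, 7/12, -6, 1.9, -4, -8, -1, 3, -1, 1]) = [-8, -8, -7, -6, -4, -2, -1, -1, -1, -2/19, 7/12, 1, 1.9, 3, 9.6]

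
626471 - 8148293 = -7521822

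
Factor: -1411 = -1*17^1*83^1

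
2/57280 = 1/28640 ≈ 0.0000349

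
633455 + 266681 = 900136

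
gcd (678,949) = 1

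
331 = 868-537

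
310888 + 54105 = 364993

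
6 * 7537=45222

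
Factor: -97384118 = -1*2^1*13^1*3745543^1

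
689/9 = 76 + 5/9 ≈ 76.56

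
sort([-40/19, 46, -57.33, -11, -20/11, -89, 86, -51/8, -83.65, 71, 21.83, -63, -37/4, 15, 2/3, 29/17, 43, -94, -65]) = [-94, -89, -83.65, -65, -63, -57.33, -11, -37/4, -51/8, -40/19, -20/11, 2/3, 29/17, 15, 21.83, 43, 46, 71, 86]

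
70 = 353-283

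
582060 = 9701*60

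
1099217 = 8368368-7269151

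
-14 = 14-28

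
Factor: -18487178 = -1*2^1*59^1*156671^1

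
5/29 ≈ 0.172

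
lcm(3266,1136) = 26128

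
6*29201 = 175206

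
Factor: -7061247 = -1*3^2*784583^1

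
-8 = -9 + 1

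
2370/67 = 35 + 25/67 ≈ 35.37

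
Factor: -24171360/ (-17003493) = 2^5 * 3^ (-2) * 5^1 * 13^ (-1) * 37^1 * 193^ (-1) * 251^ (-1) * 1361^1 = 8057120/5667831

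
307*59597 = 18296279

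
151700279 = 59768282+91931997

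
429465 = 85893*5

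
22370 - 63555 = -41185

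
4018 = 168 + 3850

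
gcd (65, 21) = 1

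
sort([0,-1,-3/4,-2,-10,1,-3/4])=[-10,-2,-1,-3/4,-3/4,0,1]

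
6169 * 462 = 2850078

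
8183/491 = 16 + 327/491 ≈ 16.67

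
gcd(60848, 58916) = 4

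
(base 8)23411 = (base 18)1cf3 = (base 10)9993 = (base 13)4719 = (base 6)114133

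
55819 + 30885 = 86704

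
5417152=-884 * (-6128)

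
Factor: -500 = -1*2^2*5^3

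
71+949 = 1020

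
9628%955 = 78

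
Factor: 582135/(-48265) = -1 * 3^1 * 7^(-2) * 197^1 = -591/49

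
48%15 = 3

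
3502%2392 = 1110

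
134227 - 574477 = -440250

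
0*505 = 0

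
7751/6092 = 1+1659/6092 ≈ 1.27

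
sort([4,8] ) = [4,8] 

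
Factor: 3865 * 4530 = 2^1 * 3^1 * 5^2 * 151^1 * 773^1 = 17508450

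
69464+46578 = 116042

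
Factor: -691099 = -1*29^1*23831^1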